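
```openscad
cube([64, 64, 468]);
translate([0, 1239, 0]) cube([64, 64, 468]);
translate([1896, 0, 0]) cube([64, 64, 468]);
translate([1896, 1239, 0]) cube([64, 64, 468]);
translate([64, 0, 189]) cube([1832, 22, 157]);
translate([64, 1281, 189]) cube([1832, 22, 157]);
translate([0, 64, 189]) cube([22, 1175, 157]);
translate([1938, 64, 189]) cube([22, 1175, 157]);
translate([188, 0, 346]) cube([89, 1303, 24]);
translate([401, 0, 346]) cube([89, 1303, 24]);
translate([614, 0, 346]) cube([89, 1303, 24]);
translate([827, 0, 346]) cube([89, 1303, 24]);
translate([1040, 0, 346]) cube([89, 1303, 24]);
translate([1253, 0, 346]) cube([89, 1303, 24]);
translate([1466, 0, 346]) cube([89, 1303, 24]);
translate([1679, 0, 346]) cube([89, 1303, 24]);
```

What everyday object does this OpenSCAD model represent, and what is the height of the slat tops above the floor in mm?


A bed frame. The slat-top height is 370 mm.

Four posts, four rails, and a row of slats — a bed frame. Slats sit on the rails at z = 189 + 157 = 346; with slat thickness 24, the top is 370 mm.


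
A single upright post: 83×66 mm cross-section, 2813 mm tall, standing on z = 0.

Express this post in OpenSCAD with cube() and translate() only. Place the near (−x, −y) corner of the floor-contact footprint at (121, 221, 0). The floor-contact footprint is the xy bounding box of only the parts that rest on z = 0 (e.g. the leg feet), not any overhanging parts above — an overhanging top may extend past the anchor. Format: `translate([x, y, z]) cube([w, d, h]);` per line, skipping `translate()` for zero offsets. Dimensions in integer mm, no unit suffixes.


translate([121, 221, 0]) cube([83, 66, 2813]);


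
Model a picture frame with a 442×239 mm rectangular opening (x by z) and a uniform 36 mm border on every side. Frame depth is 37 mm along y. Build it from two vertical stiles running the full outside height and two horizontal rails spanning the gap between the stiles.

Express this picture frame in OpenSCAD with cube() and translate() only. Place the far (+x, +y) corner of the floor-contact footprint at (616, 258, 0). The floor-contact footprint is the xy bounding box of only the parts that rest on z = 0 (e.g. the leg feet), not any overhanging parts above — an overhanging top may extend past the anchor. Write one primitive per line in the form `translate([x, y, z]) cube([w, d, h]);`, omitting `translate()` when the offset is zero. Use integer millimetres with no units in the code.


translate([102, 221, 0]) cube([36, 37, 311]);
translate([580, 221, 0]) cube([36, 37, 311]);
translate([138, 221, 0]) cube([442, 37, 36]);
translate([138, 221, 275]) cube([442, 37, 36]);


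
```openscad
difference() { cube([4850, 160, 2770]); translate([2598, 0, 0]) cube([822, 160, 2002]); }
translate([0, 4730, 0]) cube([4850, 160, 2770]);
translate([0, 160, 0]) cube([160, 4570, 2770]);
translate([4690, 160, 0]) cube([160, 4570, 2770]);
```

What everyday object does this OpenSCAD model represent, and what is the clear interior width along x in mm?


A single room. The interior width is 4530 mm.

Four walls enclosing a rectangle with a door in the front wall — a room. Outside width 4850 minus two 160 mm walls gives 4530 mm.


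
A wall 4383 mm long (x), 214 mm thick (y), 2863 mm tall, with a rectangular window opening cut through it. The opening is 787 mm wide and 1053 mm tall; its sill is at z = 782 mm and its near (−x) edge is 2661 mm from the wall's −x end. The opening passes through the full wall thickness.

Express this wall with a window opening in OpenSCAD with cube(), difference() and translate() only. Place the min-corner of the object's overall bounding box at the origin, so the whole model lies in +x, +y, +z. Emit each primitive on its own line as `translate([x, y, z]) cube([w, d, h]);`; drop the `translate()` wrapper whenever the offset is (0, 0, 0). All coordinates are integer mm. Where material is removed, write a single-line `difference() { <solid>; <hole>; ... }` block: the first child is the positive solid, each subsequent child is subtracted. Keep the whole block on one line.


difference() { cube([4383, 214, 2863]); translate([2661, 0, 782]) cube([787, 214, 1053]); }


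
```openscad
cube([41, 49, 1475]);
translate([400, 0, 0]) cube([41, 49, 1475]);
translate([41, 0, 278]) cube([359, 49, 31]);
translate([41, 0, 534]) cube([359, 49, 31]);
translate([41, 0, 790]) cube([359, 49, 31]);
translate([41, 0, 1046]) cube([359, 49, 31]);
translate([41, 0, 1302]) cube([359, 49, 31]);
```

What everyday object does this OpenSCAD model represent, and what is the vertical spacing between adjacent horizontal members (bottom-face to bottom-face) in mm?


A ladder. The rung spacing is 256 mm.

Two tall 41×49 posts with 5 short bars between them — a ladder. Adjacent rungs sit at z = 278 and z = 534, so the spacing is 534 − 278 = 256 mm.


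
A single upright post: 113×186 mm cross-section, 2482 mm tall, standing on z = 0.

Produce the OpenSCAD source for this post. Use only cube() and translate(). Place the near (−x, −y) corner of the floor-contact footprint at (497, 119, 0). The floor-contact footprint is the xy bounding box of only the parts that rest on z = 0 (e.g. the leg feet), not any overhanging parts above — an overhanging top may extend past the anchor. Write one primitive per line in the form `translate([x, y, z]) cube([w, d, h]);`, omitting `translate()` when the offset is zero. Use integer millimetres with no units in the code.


translate([497, 119, 0]) cube([113, 186, 2482]);


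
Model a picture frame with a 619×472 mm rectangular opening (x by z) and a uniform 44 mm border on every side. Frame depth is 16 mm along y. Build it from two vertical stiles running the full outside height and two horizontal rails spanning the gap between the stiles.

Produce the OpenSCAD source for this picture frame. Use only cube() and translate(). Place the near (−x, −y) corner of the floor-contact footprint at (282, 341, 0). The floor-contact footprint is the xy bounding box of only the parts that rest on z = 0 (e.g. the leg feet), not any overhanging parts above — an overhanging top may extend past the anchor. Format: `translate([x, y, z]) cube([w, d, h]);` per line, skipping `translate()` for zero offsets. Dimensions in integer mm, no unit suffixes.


translate([282, 341, 0]) cube([44, 16, 560]);
translate([945, 341, 0]) cube([44, 16, 560]);
translate([326, 341, 0]) cube([619, 16, 44]);
translate([326, 341, 516]) cube([619, 16, 44]);


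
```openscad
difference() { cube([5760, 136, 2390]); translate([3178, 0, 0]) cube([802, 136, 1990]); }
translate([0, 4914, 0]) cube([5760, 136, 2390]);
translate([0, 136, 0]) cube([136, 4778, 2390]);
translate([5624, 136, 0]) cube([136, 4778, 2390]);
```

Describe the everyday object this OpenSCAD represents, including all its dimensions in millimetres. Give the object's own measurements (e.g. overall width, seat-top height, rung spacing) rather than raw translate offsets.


A single room: four walls, each 2390 mm tall and 136 mm thick, enclosing an outside footprint 5760×5050 mm (x × y), no floor or roof. The front and back walls (−y and +y sides) run the full x-width; the side walls fit between their inner faces. A door opening 802 mm wide and 1990 mm tall is cut through the front wall from the floor up, its −x edge 3178 mm from the wall's −x end.


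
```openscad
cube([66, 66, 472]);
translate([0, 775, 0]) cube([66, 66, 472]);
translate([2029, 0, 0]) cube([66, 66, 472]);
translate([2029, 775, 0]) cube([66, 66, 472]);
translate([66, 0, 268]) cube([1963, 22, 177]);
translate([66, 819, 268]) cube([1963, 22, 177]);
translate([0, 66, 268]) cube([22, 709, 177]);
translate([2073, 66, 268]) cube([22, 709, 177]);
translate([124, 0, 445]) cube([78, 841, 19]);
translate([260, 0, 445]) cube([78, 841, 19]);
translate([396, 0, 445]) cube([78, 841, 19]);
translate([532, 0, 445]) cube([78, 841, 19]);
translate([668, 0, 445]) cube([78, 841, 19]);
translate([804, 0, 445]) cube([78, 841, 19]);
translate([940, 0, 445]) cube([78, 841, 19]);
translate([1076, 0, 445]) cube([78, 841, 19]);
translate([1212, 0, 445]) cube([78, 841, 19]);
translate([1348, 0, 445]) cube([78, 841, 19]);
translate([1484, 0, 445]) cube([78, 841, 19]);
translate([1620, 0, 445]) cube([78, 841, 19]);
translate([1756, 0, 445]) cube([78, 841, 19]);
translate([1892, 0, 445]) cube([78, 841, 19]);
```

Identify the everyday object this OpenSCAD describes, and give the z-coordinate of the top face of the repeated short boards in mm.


A bed frame. The slat-top height is 464 mm.

Four posts, four rails, and a row of slats — a bed frame. Slats sit on the rails at z = 268 + 177 = 445; with slat thickness 19, the top is 464 mm.


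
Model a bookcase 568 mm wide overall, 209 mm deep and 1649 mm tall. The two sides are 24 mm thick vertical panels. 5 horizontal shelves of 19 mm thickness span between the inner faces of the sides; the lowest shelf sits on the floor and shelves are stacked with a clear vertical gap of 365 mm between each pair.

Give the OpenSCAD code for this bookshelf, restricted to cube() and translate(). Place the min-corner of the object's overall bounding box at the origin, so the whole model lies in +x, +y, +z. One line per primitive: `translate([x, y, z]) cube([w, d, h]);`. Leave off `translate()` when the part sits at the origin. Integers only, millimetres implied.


cube([24, 209, 1649]);
translate([544, 0, 0]) cube([24, 209, 1649]);
translate([24, 0, 0]) cube([520, 209, 19]);
translate([24, 0, 384]) cube([520, 209, 19]);
translate([24, 0, 768]) cube([520, 209, 19]);
translate([24, 0, 1152]) cube([520, 209, 19]);
translate([24, 0, 1536]) cube([520, 209, 19]);


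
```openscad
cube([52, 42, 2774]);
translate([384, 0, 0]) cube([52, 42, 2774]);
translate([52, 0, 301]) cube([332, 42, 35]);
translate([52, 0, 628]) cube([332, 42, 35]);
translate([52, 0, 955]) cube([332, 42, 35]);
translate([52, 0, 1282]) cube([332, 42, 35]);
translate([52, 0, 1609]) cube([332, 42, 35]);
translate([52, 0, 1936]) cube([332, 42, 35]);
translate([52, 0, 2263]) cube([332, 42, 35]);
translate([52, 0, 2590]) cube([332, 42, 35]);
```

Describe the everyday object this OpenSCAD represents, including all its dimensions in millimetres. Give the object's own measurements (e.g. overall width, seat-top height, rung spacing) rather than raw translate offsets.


A straight ladder. Two 52×42 mm vertical rails, 2774 mm tall, stand 436 mm apart (outside-to-outside) with their front faces coplanar on the −y side. 8 rungs, each 42 mm deep and 35 mm tall, span between the inner faces of the rails, front faces flush with the rails. The lowest rung's underside is at z = 301 mm and rungs are spaced 327 mm apart (underside to underside).


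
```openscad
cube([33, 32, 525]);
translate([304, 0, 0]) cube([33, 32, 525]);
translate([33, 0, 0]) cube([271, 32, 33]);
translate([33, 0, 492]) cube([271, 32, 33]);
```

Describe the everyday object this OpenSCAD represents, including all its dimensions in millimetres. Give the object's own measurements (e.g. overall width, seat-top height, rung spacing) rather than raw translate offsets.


A rectangular picture frame lying in the x–z plane (depth along y). The opening is 271 mm wide (x) by 459 mm tall (z), surrounded by a border 33 mm wide on all four sides. The frame is 32 mm deep and is made of two full-height vertical stiles with two horizontal rails fitted between them.


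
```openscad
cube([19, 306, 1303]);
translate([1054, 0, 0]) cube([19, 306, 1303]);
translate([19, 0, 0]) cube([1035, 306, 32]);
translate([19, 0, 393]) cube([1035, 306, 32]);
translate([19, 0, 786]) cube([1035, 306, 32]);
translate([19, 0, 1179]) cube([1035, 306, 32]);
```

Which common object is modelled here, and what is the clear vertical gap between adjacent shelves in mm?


A bookshelf. The clear shelf gap is 361 mm.

Two tall side panels with 4 horizontal boards between them — a bookshelf. The first two shelf undersides are at z = 0 and z = 393; with shelf thickness 32, the clear gap is 393 − 0 − 32 = 361 mm.


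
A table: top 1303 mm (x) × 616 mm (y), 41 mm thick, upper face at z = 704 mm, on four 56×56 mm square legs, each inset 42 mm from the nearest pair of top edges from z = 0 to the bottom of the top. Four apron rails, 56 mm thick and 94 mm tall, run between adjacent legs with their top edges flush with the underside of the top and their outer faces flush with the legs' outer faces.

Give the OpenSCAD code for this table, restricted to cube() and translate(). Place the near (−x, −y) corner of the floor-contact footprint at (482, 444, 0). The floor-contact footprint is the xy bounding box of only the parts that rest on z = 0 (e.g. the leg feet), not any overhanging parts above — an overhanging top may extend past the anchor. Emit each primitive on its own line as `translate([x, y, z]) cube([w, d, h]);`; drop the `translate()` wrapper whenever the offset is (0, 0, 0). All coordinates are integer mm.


// leg_h = 704 - 41 = 663
// apron z = 663 - 94 = 569
translate([440, 402, 663]) cube([1303, 616, 41]);
translate([482, 444, 0]) cube([56, 56, 663]);
translate([1645, 444, 0]) cube([56, 56, 663]);
translate([482, 920, 0]) cube([56, 56, 663]);
translate([1645, 920, 0]) cube([56, 56, 663]);
translate([538, 444, 569]) cube([1107, 56, 94]);
translate([538, 920, 569]) cube([1107, 56, 94]);
translate([482, 500, 569]) cube([56, 420, 94]);
translate([1645, 500, 569]) cube([56, 420, 94]);


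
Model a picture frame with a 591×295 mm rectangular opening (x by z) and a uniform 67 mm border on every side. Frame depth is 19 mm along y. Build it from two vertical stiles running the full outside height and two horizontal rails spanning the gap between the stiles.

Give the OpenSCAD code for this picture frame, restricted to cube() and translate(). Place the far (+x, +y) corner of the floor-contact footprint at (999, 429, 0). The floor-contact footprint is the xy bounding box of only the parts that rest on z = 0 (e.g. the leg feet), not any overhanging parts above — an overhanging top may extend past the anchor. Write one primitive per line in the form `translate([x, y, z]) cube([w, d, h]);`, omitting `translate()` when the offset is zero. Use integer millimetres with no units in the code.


translate([274, 410, 0]) cube([67, 19, 429]);
translate([932, 410, 0]) cube([67, 19, 429]);
translate([341, 410, 0]) cube([591, 19, 67]);
translate([341, 410, 362]) cube([591, 19, 67]);


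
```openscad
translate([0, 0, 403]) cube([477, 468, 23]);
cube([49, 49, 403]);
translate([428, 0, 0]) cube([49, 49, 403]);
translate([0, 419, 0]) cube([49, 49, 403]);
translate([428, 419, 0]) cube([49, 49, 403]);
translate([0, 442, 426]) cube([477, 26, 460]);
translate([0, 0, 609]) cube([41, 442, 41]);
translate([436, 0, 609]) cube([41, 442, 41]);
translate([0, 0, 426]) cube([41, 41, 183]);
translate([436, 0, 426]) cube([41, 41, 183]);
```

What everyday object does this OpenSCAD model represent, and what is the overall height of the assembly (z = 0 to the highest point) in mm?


A chair. The overall height is 886 mm.

A slab on four corner posts with a tall panel at the back — a chair. The seat slab sits at z = 403 with thickness 23, and the 460 mm backrest starts at the seat top, so the overall height is 403 + 23 + 460 = 886 mm.


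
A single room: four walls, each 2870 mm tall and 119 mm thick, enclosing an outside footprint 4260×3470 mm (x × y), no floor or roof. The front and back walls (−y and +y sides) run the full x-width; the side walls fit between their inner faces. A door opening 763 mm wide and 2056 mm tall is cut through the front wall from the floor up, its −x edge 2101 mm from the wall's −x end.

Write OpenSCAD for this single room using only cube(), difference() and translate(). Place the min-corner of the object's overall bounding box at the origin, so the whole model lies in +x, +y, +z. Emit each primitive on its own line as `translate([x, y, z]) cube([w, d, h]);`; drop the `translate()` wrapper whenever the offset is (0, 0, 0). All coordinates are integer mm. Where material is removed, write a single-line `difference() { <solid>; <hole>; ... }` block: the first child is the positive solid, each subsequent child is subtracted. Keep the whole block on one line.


difference() { cube([4260, 119, 2870]); translate([2101, 0, 0]) cube([763, 119, 2056]); }
translate([0, 3351, 0]) cube([4260, 119, 2870]);
translate([0, 119, 0]) cube([119, 3232, 2870]);
translate([4141, 119, 0]) cube([119, 3232, 2870]);


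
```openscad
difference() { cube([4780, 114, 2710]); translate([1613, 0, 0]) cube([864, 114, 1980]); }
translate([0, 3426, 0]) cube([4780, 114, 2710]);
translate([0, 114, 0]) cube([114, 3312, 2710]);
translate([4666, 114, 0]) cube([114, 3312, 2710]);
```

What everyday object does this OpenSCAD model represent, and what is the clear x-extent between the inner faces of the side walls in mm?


A single room. The interior width is 4552 mm.

Four walls enclosing a rectangle with a door in the front wall — a room. Outside width 4780 minus two 114 mm walls gives 4552 mm.


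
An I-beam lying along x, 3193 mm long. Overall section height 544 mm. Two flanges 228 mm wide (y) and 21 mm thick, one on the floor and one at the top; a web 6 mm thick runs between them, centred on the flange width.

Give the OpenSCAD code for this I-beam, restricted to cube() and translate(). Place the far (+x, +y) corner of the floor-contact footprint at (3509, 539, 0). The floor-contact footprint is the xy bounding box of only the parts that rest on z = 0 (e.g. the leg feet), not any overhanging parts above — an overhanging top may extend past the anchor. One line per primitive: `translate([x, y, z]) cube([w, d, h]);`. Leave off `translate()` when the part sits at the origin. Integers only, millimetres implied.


translate([316, 311, 0]) cube([3193, 228, 21]);
translate([316, 422, 21]) cube([3193, 6, 502]);
translate([316, 311, 523]) cube([3193, 228, 21]);


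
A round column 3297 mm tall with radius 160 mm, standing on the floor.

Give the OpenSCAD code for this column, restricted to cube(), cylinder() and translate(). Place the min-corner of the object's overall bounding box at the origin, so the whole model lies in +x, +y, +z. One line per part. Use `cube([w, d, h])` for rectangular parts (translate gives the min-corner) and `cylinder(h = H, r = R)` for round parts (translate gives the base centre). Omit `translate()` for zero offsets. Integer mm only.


translate([160, 160, 0]) cylinder(h = 3297, r = 160);


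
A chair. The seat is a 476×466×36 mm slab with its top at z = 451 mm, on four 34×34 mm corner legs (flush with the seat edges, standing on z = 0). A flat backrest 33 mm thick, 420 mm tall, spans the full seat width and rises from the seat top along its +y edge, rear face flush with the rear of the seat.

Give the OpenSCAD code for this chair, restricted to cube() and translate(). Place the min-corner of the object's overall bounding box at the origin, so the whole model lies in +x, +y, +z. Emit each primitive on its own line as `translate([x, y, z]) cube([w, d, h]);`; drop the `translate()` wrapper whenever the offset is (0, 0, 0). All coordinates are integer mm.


translate([0, 0, 415]) cube([476, 466, 36]);
cube([34, 34, 415]);
translate([442, 0, 0]) cube([34, 34, 415]);
translate([0, 432, 0]) cube([34, 34, 415]);
translate([442, 432, 0]) cube([34, 34, 415]);
translate([0, 433, 451]) cube([476, 33, 420]);


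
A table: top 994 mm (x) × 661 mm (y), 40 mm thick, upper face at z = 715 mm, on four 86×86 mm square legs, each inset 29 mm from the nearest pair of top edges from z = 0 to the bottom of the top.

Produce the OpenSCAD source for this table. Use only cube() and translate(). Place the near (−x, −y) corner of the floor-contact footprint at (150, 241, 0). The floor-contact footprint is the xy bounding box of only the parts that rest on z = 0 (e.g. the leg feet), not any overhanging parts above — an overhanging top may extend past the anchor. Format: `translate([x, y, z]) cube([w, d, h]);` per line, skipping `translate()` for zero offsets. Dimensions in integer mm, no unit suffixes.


// leg_h = 715 - 40 = 675
translate([121, 212, 675]) cube([994, 661, 40]);
translate([150, 241, 0]) cube([86, 86, 675]);
translate([1000, 241, 0]) cube([86, 86, 675]);
translate([150, 758, 0]) cube([86, 86, 675]);
translate([1000, 758, 0]) cube([86, 86, 675]);


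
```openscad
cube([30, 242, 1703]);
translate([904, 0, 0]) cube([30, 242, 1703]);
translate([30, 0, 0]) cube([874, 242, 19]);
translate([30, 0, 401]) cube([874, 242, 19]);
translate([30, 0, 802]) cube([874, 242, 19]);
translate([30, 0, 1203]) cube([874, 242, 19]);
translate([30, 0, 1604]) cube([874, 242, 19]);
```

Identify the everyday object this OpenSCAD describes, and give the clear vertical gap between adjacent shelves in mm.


A bookshelf. The clear shelf gap is 382 mm.

Two tall side panels with 5 horizontal boards between them — a bookshelf. The first two shelf undersides are at z = 0 and z = 401; with shelf thickness 19, the clear gap is 401 − 0 − 19 = 382 mm.


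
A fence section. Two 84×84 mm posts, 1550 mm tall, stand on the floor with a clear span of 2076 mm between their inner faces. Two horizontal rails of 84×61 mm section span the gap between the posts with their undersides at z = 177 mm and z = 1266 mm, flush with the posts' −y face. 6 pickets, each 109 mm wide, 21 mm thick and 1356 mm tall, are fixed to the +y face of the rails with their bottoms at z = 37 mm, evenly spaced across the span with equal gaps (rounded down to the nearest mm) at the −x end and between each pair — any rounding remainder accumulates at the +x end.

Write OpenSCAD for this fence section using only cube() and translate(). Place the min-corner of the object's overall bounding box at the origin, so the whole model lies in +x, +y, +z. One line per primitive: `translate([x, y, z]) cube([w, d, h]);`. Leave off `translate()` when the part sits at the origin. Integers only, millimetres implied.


cube([84, 84, 1550]);
translate([2160, 0, 0]) cube([84, 84, 1550]);
translate([84, 0, 177]) cube([2076, 84, 61]);
translate([84, 0, 1266]) cube([2076, 84, 61]);
translate([287, 84, 37]) cube([109, 21, 1356]);
translate([599, 84, 37]) cube([109, 21, 1356]);
translate([911, 84, 37]) cube([109, 21, 1356]);
translate([1223, 84, 37]) cube([109, 21, 1356]);
translate([1535, 84, 37]) cube([109, 21, 1356]);
translate([1847, 84, 37]) cube([109, 21, 1356]);


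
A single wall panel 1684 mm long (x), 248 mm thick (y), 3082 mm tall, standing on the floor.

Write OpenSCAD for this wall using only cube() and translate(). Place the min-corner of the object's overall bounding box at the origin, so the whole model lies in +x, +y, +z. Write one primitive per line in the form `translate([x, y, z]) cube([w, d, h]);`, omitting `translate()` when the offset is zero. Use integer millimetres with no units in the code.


cube([1684, 248, 3082]);


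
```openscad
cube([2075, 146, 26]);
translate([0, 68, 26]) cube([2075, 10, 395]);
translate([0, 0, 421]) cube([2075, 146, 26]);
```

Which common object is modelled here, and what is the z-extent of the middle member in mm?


An I-beam. The web height is 395 mm.

Two wide flanges with a thin centred web — an I-beam. Overall 447 mm minus two 26 mm flanges gives a web of 447 − 2·26 = 395 mm.


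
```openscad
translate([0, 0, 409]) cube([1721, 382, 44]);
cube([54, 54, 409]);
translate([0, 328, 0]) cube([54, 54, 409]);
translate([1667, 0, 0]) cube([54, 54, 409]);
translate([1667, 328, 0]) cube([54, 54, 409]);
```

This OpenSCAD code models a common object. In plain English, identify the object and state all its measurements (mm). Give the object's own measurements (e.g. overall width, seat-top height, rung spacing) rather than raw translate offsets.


A long wooden bench with a 1721 mm (x) × 382 mm (y) seat, 44 mm thick, its top surface 453 mm above the floor. Four 54 mm square legs at the seat corners, flush with the edges, run from z = 0 to the seat underside.


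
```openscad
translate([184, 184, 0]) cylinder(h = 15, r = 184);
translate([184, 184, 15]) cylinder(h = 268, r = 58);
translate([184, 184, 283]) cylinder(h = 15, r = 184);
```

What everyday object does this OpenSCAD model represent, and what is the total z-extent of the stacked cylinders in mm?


A spool. The overall height is 298 mm.

Three coaxial cylinders, large–small–large — a spool. Two 15 mm flanges and a 268 mm core give 15 + 268 + 15 = 298 mm.


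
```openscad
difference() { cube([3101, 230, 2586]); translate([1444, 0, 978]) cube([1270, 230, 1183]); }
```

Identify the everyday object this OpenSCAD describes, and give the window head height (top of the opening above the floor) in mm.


A wall with a window opening. The window head height is 2161 mm.

A wall with a rectangular opening subtracted — a window. Sill at z = 978, opening 1183 mm tall, so the head is at 978 + 1183 = 2161 mm.


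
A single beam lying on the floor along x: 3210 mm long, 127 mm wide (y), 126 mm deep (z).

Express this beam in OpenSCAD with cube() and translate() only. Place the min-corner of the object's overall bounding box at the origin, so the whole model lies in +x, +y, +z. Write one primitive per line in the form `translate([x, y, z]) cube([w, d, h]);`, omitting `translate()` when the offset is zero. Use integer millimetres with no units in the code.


cube([3210, 127, 126]);


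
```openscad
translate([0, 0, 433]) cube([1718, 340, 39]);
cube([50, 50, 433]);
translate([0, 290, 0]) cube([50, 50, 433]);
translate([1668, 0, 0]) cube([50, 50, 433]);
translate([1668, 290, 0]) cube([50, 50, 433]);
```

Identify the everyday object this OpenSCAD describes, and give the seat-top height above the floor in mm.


A bench. The seat-top height is 472 mm.

A long slab on four corner posts — a bench. The slab sits at z = 433 with thickness 39, so the top is 433 + 39 = 472 mm.


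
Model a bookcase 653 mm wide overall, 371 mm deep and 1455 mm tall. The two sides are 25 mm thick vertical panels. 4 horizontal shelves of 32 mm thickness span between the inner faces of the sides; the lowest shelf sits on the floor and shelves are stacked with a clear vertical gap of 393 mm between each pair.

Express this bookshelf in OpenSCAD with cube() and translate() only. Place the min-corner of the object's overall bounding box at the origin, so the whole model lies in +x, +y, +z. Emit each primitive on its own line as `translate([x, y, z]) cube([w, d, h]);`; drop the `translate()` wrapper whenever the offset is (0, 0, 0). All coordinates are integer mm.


cube([25, 371, 1455]);
translate([628, 0, 0]) cube([25, 371, 1455]);
translate([25, 0, 0]) cube([603, 371, 32]);
translate([25, 0, 425]) cube([603, 371, 32]);
translate([25, 0, 850]) cube([603, 371, 32]);
translate([25, 0, 1275]) cube([603, 371, 32]);


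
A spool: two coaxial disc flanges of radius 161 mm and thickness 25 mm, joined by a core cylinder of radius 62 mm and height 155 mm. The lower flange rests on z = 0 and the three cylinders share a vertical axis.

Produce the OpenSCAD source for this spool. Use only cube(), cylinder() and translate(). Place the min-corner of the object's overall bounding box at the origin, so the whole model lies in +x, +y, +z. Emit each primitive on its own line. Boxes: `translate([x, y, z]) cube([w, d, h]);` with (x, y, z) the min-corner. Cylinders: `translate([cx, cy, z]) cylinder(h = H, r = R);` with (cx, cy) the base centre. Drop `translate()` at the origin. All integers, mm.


translate([161, 161, 0]) cylinder(h = 25, r = 161);
translate([161, 161, 25]) cylinder(h = 155, r = 62);
translate([161, 161, 180]) cylinder(h = 25, r = 161);


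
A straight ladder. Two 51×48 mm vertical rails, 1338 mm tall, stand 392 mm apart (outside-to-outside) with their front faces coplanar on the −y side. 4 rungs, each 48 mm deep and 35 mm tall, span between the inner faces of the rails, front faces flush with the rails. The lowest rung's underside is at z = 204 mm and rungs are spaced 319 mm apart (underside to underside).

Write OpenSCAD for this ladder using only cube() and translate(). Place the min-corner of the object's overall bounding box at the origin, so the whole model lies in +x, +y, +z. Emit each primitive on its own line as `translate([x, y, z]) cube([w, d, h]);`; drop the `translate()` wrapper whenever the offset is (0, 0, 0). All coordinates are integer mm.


cube([51, 48, 1338]);
translate([341, 0, 0]) cube([51, 48, 1338]);
translate([51, 0, 204]) cube([290, 48, 35]);
translate([51, 0, 523]) cube([290, 48, 35]);
translate([51, 0, 842]) cube([290, 48, 35]);
translate([51, 0, 1161]) cube([290, 48, 35]);


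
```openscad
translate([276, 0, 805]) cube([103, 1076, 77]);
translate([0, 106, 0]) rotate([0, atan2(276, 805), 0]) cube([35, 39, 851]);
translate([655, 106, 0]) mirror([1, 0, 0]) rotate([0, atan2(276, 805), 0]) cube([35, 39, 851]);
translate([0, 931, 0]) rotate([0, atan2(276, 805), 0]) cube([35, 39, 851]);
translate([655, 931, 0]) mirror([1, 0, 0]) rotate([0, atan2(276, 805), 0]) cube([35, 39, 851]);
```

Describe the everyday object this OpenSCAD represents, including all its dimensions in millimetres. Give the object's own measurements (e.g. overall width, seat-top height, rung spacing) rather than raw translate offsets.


A sawhorse. A 103×1076×77 mm beam (x, y, z) sits on two A-frame leg pairs. Each pair is two raked legs of 35×39 mm section (39 mm along y) splaying symmetrically in x. Each leg rises 805 mm vertically over 276 mm of horizontal reach and is 851 mm long along its own axis. Every leg's outer bottom edge rests on the floor and its outer top edge meets a bottom edge of the beam — the left legs (tilting toward +x) meet the beam's −x bottom edge, the right legs (their mirror images, tilting toward −x) meet its +x bottom edge — so the leg tops tuck under the beam, the beam's underside is 805 mm above the floor, and the feet are 655 mm apart outside-to-outside with the beam centred between them. The two leg pairs are set in 106 mm from either end of the beam.


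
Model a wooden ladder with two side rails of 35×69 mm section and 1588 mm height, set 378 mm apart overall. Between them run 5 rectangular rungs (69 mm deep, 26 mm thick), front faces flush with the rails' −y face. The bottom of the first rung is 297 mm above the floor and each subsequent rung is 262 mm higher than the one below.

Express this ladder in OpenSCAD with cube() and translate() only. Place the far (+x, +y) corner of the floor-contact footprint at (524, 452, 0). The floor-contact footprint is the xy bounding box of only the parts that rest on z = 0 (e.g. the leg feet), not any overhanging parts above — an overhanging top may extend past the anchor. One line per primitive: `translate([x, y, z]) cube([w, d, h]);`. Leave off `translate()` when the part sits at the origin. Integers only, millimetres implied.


// rung span = 378 - 2*35 = 308
// rung[k] z = 297 + k*262
translate([146, 383, 0]) cube([35, 69, 1588]);
translate([489, 383, 0]) cube([35, 69, 1588]);
translate([181, 383, 297]) cube([308, 69, 26]);
translate([181, 383, 559]) cube([308, 69, 26]);
translate([181, 383, 821]) cube([308, 69, 26]);
translate([181, 383, 1083]) cube([308, 69, 26]);
translate([181, 383, 1345]) cube([308, 69, 26]);


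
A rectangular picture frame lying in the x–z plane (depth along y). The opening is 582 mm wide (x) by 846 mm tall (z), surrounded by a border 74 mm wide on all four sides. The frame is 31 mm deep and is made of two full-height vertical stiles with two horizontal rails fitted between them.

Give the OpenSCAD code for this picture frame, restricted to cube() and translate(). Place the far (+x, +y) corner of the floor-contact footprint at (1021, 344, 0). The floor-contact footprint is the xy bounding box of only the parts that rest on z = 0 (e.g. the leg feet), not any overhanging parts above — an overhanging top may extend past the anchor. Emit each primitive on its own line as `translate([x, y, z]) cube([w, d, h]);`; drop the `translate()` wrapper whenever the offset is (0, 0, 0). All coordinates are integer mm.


translate([291, 313, 0]) cube([74, 31, 994]);
translate([947, 313, 0]) cube([74, 31, 994]);
translate([365, 313, 0]) cube([582, 31, 74]);
translate([365, 313, 920]) cube([582, 31, 74]);


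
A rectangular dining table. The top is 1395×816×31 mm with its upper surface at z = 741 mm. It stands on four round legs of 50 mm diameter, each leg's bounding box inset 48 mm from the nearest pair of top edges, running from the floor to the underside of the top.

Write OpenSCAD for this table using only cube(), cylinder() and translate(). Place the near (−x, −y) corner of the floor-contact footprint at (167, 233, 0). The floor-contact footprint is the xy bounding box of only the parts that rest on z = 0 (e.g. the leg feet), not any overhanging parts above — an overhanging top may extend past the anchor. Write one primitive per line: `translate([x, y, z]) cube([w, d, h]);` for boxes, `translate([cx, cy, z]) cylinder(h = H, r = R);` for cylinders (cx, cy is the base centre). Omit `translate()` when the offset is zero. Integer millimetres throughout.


translate([119, 185, 710]) cube([1395, 816, 31]);
translate([192, 258, 0]) cylinder(h = 710, r = 25);
translate([1441, 258, 0]) cylinder(h = 710, r = 25);
translate([192, 928, 0]) cylinder(h = 710, r = 25);
translate([1441, 928, 0]) cylinder(h = 710, r = 25);


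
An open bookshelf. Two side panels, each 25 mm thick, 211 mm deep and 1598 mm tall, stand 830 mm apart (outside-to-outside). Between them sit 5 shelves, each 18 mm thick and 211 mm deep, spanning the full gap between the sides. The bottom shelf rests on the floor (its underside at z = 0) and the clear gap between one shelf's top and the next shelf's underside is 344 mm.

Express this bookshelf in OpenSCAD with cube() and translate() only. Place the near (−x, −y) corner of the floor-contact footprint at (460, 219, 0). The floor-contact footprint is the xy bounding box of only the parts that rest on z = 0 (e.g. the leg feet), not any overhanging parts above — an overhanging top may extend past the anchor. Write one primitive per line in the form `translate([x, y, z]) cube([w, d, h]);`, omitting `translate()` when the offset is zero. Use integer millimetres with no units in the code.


translate([460, 219, 0]) cube([25, 211, 1598]);
translate([1265, 219, 0]) cube([25, 211, 1598]);
translate([485, 219, 0]) cube([780, 211, 18]);
translate([485, 219, 362]) cube([780, 211, 18]);
translate([485, 219, 724]) cube([780, 211, 18]);
translate([485, 219, 1086]) cube([780, 211, 18]);
translate([485, 219, 1448]) cube([780, 211, 18]);


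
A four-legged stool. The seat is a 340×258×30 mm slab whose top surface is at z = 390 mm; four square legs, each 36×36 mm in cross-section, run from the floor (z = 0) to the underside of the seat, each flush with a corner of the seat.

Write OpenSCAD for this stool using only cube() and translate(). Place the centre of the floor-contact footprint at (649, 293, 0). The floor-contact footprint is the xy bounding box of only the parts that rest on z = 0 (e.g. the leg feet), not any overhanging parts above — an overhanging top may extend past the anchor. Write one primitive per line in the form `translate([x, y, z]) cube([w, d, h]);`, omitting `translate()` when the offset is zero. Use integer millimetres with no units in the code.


translate([479, 164, 360]) cube([340, 258, 30]);
translate([479, 164, 0]) cube([36, 36, 360]);
translate([783, 164, 0]) cube([36, 36, 360]);
translate([479, 386, 0]) cube([36, 36, 360]);
translate([783, 386, 0]) cube([36, 36, 360]);


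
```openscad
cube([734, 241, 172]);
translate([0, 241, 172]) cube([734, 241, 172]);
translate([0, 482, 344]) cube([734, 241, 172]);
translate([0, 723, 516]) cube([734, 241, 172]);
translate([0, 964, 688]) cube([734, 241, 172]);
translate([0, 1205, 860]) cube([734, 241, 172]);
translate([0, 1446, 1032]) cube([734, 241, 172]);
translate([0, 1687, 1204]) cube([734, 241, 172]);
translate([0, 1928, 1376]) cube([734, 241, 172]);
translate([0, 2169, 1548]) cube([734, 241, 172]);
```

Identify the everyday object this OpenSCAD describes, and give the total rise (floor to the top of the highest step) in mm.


A staircase. The total rise is 1720 mm.

10 identical blocks, each offset up and back from the previous — a staircase. Each step is 172 mm tall and there are 10 of them, so the total rise is 10 × 172 = 1720 mm.


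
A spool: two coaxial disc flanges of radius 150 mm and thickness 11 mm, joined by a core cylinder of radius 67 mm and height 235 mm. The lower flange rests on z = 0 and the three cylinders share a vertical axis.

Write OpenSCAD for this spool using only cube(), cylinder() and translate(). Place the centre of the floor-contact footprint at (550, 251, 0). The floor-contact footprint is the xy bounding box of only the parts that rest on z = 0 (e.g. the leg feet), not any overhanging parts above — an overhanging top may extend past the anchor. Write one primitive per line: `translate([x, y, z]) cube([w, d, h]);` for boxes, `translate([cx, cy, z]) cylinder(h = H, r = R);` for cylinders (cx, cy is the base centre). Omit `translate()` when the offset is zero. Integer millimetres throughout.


translate([550, 251, 0]) cylinder(h = 11, r = 150);
translate([550, 251, 11]) cylinder(h = 235, r = 67);
translate([550, 251, 246]) cylinder(h = 11, r = 150);


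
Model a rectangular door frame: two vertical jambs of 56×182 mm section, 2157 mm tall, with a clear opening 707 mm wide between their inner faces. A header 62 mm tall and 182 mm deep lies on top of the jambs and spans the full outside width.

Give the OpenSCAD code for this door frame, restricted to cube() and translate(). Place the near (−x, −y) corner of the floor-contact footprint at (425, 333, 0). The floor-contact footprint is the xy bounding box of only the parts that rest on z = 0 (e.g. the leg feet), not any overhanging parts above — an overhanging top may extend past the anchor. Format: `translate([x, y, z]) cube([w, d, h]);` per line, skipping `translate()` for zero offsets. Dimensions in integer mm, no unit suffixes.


translate([425, 333, 0]) cube([56, 182, 2157]);
translate([1188, 333, 0]) cube([56, 182, 2157]);
translate([425, 333, 2157]) cube([819, 182, 62]);


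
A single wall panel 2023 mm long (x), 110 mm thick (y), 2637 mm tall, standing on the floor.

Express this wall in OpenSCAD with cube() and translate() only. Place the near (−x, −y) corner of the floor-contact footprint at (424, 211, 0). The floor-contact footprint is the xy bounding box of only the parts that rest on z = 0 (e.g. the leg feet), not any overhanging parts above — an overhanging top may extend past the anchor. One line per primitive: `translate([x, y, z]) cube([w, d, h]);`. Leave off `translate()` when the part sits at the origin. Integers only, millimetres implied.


translate([424, 211, 0]) cube([2023, 110, 2637]);


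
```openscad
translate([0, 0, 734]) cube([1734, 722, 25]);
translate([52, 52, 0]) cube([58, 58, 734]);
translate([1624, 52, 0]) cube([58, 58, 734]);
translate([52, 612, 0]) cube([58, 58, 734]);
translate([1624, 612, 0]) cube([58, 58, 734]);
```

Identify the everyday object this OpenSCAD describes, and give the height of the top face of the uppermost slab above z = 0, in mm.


A table. The table height is 759 mm.

A 1734×722×25 slab sits at z = 734 on four 58 mm square posts — a table. The top surface is at 734 + 25 = 759 mm.


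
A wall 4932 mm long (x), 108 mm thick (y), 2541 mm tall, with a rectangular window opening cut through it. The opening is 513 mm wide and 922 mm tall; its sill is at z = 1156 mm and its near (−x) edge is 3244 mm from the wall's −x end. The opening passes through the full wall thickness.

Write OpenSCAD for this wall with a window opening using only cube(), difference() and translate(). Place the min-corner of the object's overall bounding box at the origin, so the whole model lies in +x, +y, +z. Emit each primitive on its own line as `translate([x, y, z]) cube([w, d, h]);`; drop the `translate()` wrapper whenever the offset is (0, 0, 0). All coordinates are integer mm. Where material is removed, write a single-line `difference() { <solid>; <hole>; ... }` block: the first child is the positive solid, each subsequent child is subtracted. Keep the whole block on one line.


difference() { cube([4932, 108, 2541]); translate([3244, 0, 1156]) cube([513, 108, 922]); }
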